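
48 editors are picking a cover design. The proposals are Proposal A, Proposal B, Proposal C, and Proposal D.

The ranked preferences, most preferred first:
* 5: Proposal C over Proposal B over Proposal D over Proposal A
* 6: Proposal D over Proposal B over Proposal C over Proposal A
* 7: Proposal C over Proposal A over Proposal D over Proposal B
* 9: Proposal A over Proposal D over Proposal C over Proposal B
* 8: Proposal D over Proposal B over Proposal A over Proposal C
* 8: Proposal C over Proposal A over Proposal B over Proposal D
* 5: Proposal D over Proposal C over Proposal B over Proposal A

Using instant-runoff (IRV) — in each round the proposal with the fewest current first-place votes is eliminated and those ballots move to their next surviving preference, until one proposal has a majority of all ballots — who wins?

Proposal D

Round 1: Proposal A 9, Proposal B 0, Proposal C 20, Proposal D 19. Proposal B eliminated.
Round 2: Proposal A 9, Proposal C 20, Proposal D 19. Proposal A eliminated.
Round 3: Proposal C 20, Proposal D 28. Proposal D has a majority (≥25).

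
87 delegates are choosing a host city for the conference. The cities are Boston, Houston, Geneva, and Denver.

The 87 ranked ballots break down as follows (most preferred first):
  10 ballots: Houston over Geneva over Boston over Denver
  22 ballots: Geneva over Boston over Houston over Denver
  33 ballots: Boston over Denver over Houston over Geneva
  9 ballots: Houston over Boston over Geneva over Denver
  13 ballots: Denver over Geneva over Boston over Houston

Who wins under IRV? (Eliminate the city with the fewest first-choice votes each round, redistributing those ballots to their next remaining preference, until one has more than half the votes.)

Round 1: Boston 33, Houston 19, Geneva 22, Denver 13. Denver eliminated.
Round 2: Boston 33, Houston 19, Geneva 35. Houston eliminated.
Round 3: Boston 42, Geneva 45. Geneva has a majority (≥44).

Geneva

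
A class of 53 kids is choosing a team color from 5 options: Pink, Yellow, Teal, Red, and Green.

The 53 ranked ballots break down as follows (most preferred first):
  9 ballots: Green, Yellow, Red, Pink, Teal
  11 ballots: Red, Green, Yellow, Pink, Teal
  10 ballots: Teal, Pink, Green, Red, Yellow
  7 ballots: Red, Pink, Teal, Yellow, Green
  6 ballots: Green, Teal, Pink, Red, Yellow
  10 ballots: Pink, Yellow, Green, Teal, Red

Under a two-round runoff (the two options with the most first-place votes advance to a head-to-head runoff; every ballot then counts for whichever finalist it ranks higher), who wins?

Round 1 first-place votes: Pink 10, Yellow 0, Teal 10, Red 18, Green 15. Red and Green advance.
Runoff: Red is ranked above Green on 18 ballots, Green above Red on 35.

Green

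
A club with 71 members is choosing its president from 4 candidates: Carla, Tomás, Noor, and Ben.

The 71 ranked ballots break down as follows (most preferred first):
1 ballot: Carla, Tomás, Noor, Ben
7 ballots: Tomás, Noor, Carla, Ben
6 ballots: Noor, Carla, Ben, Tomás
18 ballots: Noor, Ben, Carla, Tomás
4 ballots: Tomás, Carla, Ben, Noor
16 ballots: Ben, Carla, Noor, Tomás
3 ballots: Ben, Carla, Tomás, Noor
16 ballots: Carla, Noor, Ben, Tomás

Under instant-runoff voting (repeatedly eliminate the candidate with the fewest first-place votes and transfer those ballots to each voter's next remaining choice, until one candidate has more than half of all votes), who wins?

Carla

Round 1: Carla 17, Tomás 11, Noor 24, Ben 19. Tomás eliminated.
Round 2: Carla 21, Noor 31, Ben 19. Ben eliminated.
Round 3: Carla 40, Noor 31. Carla has a majority (≥36).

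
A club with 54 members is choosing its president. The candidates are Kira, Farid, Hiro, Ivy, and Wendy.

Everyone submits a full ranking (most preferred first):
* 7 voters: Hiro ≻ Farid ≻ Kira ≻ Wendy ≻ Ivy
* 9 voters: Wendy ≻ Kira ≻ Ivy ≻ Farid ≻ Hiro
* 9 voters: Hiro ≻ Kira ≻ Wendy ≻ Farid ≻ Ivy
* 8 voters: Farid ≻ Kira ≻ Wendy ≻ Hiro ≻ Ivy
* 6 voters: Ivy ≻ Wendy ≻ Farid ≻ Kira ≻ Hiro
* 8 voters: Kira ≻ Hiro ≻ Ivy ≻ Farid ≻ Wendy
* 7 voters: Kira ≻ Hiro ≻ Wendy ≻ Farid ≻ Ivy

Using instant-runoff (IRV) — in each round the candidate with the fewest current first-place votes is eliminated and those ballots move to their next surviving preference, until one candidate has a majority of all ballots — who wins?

Kira

Round 1: Kira 15, Farid 8, Hiro 16, Ivy 6, Wendy 9. Ivy eliminated.
Round 2: Kira 15, Farid 8, Hiro 16, Wendy 15. Farid eliminated.
Round 3: Kira 23, Hiro 16, Wendy 15. Wendy eliminated.
Round 4: Kira 38, Hiro 16. Kira has a majority (≥28).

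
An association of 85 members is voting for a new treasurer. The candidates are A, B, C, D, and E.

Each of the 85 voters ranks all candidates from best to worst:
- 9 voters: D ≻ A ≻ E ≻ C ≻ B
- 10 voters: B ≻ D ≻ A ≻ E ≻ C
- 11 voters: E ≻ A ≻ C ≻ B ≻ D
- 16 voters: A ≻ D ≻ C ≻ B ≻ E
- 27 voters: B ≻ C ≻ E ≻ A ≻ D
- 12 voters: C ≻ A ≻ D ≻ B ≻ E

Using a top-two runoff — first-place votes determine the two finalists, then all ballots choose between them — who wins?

A

Round 1 first-place votes: A 16, B 37, C 12, D 9, E 11. B and A advance.
Runoff: B is ranked above A on 37 ballots, A above B on 48.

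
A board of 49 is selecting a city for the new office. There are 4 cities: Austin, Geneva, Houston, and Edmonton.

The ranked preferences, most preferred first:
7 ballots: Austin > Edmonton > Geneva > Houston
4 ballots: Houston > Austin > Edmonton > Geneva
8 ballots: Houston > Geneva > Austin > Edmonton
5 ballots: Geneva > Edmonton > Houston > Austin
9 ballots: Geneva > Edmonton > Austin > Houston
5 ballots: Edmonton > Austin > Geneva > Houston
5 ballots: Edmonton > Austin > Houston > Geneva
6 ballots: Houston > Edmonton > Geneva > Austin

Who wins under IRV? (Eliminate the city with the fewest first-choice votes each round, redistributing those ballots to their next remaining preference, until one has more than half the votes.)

Round 1: Austin 7, Geneva 14, Houston 18, Edmonton 10. Austin eliminated.
Round 2: Geneva 14, Houston 18, Edmonton 17. Geneva eliminated.
Round 3: Houston 18, Edmonton 31. Edmonton has a majority (≥25).

Edmonton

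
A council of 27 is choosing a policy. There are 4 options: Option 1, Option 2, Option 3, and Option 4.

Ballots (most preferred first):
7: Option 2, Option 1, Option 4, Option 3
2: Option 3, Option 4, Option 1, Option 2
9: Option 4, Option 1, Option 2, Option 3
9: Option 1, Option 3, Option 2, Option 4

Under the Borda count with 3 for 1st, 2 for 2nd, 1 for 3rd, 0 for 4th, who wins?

Option 1: 7×2 + 2×1 + 9×2 + 9×3 = 61
Option 2: 7×3 + 2×0 + 9×1 + 9×1 = 39
Option 3: 7×0 + 2×3 + 9×0 + 9×2 = 24
Option 4: 7×1 + 2×2 + 9×3 + 9×0 = 38

Option 1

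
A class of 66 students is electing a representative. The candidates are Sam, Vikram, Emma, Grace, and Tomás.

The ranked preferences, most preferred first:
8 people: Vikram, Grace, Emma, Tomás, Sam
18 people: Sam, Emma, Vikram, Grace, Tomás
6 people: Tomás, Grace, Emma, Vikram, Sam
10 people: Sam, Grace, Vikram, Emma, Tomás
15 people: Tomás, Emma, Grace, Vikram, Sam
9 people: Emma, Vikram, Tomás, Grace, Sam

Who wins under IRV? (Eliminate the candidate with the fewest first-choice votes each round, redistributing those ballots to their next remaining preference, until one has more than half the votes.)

Tomás

Round 1: Sam 28, Vikram 8, Emma 9, Grace 0, Tomás 21. Grace eliminated.
Round 2: Sam 28, Vikram 8, Emma 9, Tomás 21. Vikram eliminated.
Round 3: Sam 28, Emma 17, Tomás 21. Emma eliminated.
Round 4: Sam 28, Tomás 38. Tomás has a majority (≥34).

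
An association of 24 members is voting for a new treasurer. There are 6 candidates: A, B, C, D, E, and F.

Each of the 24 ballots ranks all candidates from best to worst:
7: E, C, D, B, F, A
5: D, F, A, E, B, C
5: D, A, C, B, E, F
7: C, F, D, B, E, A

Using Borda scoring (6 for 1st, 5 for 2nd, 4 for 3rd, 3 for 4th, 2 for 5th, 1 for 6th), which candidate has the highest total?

A: 7×1 + 5×4 + 5×5 + 7×1 = 59
B: 7×3 + 5×2 + 5×3 + 7×3 = 67
C: 7×5 + 5×1 + 5×4 + 7×6 = 102
D: 7×4 + 5×6 + 5×6 + 7×4 = 116
E: 7×6 + 5×3 + 5×2 + 7×2 = 81
F: 7×2 + 5×5 + 5×1 + 7×5 = 79

D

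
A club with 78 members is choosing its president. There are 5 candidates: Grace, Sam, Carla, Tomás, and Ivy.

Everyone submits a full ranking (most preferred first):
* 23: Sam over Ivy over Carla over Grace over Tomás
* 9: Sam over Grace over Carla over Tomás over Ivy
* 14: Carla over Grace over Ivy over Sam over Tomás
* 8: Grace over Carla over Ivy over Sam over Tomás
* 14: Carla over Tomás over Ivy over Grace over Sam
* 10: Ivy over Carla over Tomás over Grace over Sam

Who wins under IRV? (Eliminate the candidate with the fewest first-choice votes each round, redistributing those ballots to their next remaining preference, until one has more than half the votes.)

Carla

Round 1: Grace 8, Sam 32, Carla 28, Tomás 0, Ivy 10. Tomás eliminated.
Round 2: Grace 8, Sam 32, Carla 28, Ivy 10. Grace eliminated.
Round 3: Sam 32, Carla 36, Ivy 10. Ivy eliminated.
Round 4: Sam 32, Carla 46. Carla has a majority (≥40).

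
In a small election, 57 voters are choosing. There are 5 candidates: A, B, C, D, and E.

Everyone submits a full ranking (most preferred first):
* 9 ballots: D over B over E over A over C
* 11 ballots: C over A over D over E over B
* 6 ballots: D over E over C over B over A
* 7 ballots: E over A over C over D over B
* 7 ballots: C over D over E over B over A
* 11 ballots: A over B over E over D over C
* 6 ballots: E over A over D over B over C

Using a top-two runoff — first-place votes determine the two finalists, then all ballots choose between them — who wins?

D

Round 1 first-place votes: A 11, B 0, C 18, D 15, E 13. C and D advance.
Runoff: C is ranked above D on 25 ballots, D above C on 32.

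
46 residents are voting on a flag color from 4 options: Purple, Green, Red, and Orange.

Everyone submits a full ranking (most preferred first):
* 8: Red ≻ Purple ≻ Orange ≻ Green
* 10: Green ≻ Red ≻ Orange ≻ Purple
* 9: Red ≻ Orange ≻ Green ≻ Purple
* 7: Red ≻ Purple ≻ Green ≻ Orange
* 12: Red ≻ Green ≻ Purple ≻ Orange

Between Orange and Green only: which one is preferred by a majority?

Orange is ranked above Green on 17 ballots; Green above Orange on 29.

Green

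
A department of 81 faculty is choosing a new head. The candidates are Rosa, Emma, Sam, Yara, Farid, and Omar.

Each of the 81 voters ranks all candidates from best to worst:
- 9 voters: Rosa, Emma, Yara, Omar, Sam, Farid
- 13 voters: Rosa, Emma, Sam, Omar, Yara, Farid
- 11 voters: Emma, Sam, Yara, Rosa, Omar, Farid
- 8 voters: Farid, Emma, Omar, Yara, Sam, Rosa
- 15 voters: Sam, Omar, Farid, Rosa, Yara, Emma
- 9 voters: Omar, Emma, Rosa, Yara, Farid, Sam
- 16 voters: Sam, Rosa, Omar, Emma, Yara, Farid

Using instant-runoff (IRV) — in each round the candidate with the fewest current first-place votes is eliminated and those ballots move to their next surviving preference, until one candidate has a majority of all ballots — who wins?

Round 1: Rosa 22, Emma 11, Sam 31, Yara 0, Farid 8, Omar 9. Yara eliminated.
Round 2: Rosa 22, Emma 11, Sam 31, Farid 8, Omar 9. Farid eliminated.
Round 3: Rosa 22, Emma 19, Sam 31, Omar 9. Omar eliminated.
Round 4: Rosa 22, Emma 28, Sam 31. Rosa eliminated.
Round 5: Emma 50, Sam 31. Emma has a majority (≥41).

Emma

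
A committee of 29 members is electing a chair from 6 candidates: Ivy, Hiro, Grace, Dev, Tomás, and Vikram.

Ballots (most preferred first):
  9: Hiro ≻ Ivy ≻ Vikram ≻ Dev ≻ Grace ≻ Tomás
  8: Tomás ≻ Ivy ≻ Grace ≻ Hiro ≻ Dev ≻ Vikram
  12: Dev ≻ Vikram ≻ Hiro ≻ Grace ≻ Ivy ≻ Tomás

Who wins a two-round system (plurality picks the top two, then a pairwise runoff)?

Round 1 first-place votes: Ivy 0, Hiro 9, Grace 0, Dev 12, Tomás 8, Vikram 0. Dev and Hiro advance.
Runoff: Dev is ranked above Hiro on 12 ballots, Hiro above Dev on 17.

Hiro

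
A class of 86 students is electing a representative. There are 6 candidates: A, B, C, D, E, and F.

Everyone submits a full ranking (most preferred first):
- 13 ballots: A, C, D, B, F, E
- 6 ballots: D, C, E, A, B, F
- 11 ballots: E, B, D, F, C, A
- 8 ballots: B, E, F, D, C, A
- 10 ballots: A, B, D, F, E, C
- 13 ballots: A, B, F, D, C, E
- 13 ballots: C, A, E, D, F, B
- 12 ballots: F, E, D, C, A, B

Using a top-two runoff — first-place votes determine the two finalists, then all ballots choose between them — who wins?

Round 1 first-place votes: A 36, B 8, C 13, D 6, E 11, F 12. A and C advance.
Runoff: A is ranked above C on 36 ballots, C above A on 50.

C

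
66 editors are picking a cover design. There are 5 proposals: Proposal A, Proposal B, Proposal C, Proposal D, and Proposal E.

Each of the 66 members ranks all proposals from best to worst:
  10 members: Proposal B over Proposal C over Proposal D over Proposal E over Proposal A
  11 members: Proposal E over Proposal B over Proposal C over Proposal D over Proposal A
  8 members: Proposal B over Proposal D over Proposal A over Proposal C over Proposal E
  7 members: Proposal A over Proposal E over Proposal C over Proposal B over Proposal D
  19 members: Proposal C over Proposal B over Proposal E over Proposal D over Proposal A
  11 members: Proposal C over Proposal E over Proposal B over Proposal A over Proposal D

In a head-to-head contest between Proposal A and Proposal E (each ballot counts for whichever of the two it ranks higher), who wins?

Proposal E

Proposal A is ranked above Proposal E on 15 ballots; Proposal E above Proposal A on 51.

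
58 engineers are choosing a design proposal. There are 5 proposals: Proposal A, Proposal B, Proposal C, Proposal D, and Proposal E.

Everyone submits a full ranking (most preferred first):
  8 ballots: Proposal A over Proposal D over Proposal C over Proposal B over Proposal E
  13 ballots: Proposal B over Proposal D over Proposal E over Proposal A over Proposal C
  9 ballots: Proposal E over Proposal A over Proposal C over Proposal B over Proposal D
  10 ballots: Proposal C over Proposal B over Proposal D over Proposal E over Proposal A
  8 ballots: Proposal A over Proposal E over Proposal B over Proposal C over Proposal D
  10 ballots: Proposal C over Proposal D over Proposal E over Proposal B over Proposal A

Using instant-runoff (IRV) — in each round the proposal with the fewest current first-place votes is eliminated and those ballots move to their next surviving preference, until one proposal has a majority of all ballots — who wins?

Round 1: Proposal A 16, Proposal B 13, Proposal C 20, Proposal D 0, Proposal E 9. Proposal D eliminated.
Round 2: Proposal A 16, Proposal B 13, Proposal C 20, Proposal E 9. Proposal E eliminated.
Round 3: Proposal A 25, Proposal B 13, Proposal C 20. Proposal B eliminated.
Round 4: Proposal A 38, Proposal C 20. Proposal A has a majority (≥30).

Proposal A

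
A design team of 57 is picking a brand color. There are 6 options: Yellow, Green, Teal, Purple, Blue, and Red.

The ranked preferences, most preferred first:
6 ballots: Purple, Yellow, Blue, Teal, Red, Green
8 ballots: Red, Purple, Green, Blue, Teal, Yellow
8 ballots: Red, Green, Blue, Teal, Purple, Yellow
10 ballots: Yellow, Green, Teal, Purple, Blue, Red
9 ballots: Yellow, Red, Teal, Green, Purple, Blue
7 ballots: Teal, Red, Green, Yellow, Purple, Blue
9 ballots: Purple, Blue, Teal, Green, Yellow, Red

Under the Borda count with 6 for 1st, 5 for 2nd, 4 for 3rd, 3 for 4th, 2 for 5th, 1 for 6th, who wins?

Yellow: 6×5 + 8×1 + 8×1 + 10×6 + 9×6 + 7×3 + 9×2 = 199
Green: 6×1 + 8×4 + 8×5 + 10×5 + 9×3 + 7×4 + 9×3 = 210
Teal: 6×3 + 8×2 + 8×3 + 10×4 + 9×4 + 7×6 + 9×4 = 212
Purple: 6×6 + 8×5 + 8×2 + 10×3 + 9×2 + 7×2 + 9×6 = 208
Blue: 6×4 + 8×3 + 8×4 + 10×2 + 9×1 + 7×1 + 9×5 = 161
Red: 6×2 + 8×6 + 8×6 + 10×1 + 9×5 + 7×5 + 9×1 = 207

Teal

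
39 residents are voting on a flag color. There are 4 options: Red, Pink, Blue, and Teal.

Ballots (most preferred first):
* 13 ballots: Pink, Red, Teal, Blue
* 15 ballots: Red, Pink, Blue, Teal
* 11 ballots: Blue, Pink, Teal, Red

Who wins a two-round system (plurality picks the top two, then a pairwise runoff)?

Pink

Round 1 first-place votes: Red 15, Pink 13, Blue 11, Teal 0. Red and Pink advance.
Runoff: Red is ranked above Pink on 15 ballots, Pink above Red on 24.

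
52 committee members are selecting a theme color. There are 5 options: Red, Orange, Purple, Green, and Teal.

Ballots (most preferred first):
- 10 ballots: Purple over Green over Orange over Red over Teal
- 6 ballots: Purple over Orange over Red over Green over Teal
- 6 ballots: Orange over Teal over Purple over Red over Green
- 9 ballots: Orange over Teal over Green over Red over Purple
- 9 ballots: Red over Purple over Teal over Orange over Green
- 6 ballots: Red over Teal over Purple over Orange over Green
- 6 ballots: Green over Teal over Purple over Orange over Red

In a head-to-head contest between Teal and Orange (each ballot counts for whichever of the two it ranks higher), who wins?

Orange

Teal is ranked above Orange on 21 ballots; Orange above Teal on 31.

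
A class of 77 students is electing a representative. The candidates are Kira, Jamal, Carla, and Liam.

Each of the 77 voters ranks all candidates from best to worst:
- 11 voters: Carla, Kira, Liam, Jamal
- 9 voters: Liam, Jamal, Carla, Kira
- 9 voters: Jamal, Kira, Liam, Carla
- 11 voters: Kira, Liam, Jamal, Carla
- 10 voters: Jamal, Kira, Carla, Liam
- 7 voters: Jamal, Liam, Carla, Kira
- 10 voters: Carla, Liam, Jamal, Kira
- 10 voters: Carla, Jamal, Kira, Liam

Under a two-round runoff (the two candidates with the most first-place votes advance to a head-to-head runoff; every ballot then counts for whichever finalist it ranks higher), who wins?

Round 1 first-place votes: Kira 11, Jamal 26, Carla 31, Liam 9. Carla and Jamal advance.
Runoff: Carla is ranked above Jamal on 31 ballots, Jamal above Carla on 46.

Jamal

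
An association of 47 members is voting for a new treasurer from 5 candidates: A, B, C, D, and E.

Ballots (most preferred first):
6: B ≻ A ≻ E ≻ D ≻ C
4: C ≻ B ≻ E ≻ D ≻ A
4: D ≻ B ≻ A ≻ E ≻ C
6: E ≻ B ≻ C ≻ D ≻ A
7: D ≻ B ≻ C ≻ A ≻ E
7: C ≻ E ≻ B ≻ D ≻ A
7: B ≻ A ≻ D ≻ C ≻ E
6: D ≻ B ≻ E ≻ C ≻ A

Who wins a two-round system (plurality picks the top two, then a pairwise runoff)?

Round 1 first-place votes: A 0, B 13, C 11, D 17, E 6. D and B advance.
Runoff: D is ranked above B on 17 ballots, B above D on 30.

B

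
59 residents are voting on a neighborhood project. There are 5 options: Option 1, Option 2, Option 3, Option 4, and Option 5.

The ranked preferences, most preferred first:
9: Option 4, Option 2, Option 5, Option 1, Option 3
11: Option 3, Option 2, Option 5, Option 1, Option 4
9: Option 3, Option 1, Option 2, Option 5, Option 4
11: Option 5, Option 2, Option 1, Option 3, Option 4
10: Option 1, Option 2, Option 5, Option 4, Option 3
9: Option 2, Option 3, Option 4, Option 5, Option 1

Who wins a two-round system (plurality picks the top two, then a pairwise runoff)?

Option 5

Round 1 first-place votes: Option 1 10, Option 2 9, Option 3 20, Option 4 9, Option 5 11. Option 3 and Option 5 advance.
Runoff: Option 3 is ranked above Option 5 on 29 ballots, Option 5 above Option 3 on 30.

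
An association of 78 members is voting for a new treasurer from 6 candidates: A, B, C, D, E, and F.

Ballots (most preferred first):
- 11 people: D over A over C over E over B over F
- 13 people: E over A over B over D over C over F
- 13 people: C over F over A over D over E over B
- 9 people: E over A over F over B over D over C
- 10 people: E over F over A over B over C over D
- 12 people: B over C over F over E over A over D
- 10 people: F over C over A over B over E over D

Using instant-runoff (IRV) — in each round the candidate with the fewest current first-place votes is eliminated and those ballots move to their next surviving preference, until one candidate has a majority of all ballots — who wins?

C

Round 1: A 0, B 12, C 13, D 11, E 32, F 10. A eliminated.
Round 2: B 12, C 13, D 11, E 32, F 10. F eliminated.
Round 3: B 12, C 23, D 11, E 32. D eliminated.
Round 4: B 12, C 34, E 32. B eliminated.
Round 5: C 46, E 32. C has a majority (≥40).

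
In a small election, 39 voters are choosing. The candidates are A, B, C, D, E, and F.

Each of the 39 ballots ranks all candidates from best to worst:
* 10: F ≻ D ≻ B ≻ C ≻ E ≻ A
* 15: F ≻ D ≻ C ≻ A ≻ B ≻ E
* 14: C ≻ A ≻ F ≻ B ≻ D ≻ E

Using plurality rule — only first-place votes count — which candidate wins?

F

First-place votes: A 0, B 0, C 14, D 0, E 0, F 25.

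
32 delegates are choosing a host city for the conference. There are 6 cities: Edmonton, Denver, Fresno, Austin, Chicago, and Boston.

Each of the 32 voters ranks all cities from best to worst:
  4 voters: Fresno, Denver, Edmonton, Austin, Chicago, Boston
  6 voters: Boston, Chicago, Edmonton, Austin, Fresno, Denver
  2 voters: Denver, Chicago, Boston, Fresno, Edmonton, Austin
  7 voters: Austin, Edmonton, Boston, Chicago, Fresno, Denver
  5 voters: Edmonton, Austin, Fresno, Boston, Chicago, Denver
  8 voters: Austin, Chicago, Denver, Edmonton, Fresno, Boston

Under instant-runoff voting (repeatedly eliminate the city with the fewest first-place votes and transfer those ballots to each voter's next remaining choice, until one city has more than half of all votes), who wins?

Edmonton

Round 1: Edmonton 5, Denver 2, Fresno 4, Austin 15, Chicago 0, Boston 6. Chicago eliminated.
Round 2: Edmonton 5, Denver 2, Fresno 4, Austin 15, Boston 6. Denver eliminated.
Round 3: Edmonton 5, Fresno 4, Austin 15, Boston 8. Fresno eliminated.
Round 4: Edmonton 9, Austin 15, Boston 8. Boston eliminated.
Round 5: Edmonton 17, Austin 15. Edmonton has a majority (≥17).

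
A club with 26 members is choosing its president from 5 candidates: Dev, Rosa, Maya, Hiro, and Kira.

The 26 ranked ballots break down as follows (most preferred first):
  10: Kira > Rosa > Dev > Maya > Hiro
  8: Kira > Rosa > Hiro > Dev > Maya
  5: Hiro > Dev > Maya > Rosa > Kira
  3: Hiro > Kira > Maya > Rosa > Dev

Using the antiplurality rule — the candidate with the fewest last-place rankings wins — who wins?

Last-place votes: Dev 3, Rosa 0, Maya 8, Hiro 10, Kira 5.

Rosa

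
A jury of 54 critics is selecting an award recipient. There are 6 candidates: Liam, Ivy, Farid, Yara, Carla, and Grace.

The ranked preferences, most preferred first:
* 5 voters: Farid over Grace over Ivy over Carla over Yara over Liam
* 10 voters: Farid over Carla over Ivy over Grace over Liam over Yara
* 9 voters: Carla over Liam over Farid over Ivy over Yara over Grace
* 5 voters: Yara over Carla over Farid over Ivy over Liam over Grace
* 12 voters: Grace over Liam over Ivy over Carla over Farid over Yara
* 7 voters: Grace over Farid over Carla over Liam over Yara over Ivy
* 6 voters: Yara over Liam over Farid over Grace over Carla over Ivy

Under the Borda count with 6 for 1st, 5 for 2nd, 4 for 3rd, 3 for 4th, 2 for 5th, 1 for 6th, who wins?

Farid

Liam: 5×1 + 10×2 + 9×5 + 5×2 + 12×5 + 7×3 + 6×5 = 191
Ivy: 5×4 + 10×4 + 9×3 + 5×3 + 12×4 + 7×1 + 6×1 = 163
Farid: 5×6 + 10×6 + 9×4 + 5×4 + 12×2 + 7×5 + 6×4 = 229
Yara: 5×2 + 10×1 + 9×2 + 5×6 + 12×1 + 7×2 + 6×6 = 130
Carla: 5×3 + 10×5 + 9×6 + 5×5 + 12×3 + 7×4 + 6×2 = 220
Grace: 5×5 + 10×3 + 9×1 + 5×1 + 12×6 + 7×6 + 6×3 = 201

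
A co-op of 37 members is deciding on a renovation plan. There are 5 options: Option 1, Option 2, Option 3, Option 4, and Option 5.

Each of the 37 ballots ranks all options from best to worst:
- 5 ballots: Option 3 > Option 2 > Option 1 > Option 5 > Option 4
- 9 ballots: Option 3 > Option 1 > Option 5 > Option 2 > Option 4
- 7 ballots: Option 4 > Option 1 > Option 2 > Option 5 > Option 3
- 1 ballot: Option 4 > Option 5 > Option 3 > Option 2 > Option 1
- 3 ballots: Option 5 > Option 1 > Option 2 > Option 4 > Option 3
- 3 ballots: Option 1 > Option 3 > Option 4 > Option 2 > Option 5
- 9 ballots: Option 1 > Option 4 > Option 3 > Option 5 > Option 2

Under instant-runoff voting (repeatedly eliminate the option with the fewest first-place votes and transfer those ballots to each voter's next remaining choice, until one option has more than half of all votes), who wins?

Round 1: Option 1 12, Option 2 0, Option 3 14, Option 4 8, Option 5 3. Option 2 eliminated.
Round 2: Option 1 12, Option 3 14, Option 4 8, Option 5 3. Option 5 eliminated.
Round 3: Option 1 15, Option 3 14, Option 4 8. Option 4 eliminated.
Round 4: Option 1 22, Option 3 15. Option 1 has a majority (≥19).

Option 1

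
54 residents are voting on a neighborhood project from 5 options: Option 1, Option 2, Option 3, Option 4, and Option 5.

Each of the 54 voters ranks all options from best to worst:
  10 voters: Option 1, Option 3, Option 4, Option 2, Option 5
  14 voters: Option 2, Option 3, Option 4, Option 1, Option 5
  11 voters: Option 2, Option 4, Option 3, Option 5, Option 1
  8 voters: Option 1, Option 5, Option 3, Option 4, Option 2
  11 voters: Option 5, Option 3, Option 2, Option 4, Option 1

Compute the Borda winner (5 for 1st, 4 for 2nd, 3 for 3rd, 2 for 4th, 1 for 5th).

Option 1: 10×5 + 14×2 + 11×1 + 8×5 + 11×1 = 140
Option 2: 10×2 + 14×5 + 11×5 + 8×1 + 11×3 = 186
Option 3: 10×4 + 14×4 + 11×3 + 8×3 + 11×4 = 197
Option 4: 10×3 + 14×3 + 11×4 + 8×2 + 11×2 = 154
Option 5: 10×1 + 14×1 + 11×2 + 8×4 + 11×5 = 133

Option 3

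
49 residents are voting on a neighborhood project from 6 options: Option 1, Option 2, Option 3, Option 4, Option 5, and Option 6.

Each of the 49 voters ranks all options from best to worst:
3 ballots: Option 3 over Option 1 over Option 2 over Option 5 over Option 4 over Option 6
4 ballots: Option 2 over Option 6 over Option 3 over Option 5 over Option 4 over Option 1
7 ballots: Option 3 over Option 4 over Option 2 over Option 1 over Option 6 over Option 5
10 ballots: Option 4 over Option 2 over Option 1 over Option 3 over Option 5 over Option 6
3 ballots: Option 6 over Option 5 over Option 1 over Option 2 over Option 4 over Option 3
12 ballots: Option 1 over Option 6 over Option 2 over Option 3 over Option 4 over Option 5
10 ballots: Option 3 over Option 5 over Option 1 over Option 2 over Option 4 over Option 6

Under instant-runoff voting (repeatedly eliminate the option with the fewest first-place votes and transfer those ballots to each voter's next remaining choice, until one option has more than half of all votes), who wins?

Option 1

Round 1: Option 1 12, Option 2 4, Option 3 20, Option 4 10, Option 5 0, Option 6 3. Option 5 eliminated.
Round 2: Option 1 12, Option 2 4, Option 3 20, Option 4 10, Option 6 3. Option 6 eliminated.
Round 3: Option 1 15, Option 2 4, Option 3 20, Option 4 10. Option 2 eliminated.
Round 4: Option 1 15, Option 3 24, Option 4 10. Option 4 eliminated.
Round 5: Option 1 25, Option 3 24. Option 1 has a majority (≥25).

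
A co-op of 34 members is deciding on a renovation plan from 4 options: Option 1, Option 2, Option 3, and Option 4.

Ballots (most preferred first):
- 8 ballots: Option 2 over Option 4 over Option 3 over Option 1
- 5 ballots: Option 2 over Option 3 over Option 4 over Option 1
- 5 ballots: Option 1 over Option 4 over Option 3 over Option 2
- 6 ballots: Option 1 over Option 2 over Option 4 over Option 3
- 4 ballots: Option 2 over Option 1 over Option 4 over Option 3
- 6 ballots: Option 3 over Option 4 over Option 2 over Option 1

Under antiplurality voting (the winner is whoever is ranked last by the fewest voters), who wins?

Option 4

Last-place votes: Option 1 19, Option 2 5, Option 3 10, Option 4 0.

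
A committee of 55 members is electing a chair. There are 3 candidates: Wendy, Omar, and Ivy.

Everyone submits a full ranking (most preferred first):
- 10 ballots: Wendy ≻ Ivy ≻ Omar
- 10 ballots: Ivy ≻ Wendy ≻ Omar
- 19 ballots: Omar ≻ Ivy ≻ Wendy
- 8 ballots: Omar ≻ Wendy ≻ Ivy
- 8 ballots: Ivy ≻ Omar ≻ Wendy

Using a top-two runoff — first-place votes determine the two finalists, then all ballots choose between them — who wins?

Ivy

Round 1 first-place votes: Wendy 10, Omar 27, Ivy 18. Omar and Ivy advance.
Runoff: Omar is ranked above Ivy on 27 ballots, Ivy above Omar on 28.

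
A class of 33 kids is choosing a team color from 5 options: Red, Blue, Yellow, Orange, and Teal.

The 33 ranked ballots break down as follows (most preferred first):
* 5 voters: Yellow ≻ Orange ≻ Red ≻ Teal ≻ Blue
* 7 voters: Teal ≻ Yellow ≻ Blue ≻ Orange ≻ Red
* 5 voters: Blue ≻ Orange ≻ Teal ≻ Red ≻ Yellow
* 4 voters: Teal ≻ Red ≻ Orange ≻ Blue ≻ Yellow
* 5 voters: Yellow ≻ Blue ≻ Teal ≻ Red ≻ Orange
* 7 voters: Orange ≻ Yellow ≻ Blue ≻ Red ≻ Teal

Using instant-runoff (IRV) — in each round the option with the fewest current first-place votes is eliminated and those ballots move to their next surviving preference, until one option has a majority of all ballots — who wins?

Orange

Round 1: Red 0, Blue 5, Yellow 10, Orange 7, Teal 11. Red eliminated.
Round 2: Blue 5, Yellow 10, Orange 7, Teal 11. Blue eliminated.
Round 3: Yellow 10, Orange 12, Teal 11. Yellow eliminated.
Round 4: Orange 17, Teal 16. Orange has a majority (≥17).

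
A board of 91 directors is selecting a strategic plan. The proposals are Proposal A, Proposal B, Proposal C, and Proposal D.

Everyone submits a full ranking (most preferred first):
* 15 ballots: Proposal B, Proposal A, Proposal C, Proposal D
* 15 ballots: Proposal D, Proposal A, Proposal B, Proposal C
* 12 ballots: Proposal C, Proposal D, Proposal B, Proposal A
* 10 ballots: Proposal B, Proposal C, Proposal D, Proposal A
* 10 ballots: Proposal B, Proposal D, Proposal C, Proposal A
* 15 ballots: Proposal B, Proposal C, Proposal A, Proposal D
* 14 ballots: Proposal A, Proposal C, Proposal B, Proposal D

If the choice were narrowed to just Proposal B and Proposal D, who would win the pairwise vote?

Proposal B is ranked above Proposal D on 64 ballots; Proposal D above Proposal B on 27.

Proposal B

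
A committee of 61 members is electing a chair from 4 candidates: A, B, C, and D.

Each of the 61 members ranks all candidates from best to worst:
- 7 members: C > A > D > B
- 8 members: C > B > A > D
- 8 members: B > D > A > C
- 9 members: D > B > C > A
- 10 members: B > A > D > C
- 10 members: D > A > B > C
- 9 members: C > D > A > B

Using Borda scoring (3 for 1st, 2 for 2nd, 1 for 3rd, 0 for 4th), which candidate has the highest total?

A: 7×2 + 8×1 + 8×1 + 9×0 + 10×2 + 10×2 + 9×1 = 79
B: 7×0 + 8×2 + 8×3 + 9×2 + 10×3 + 10×1 + 9×0 = 98
C: 7×3 + 8×3 + 8×0 + 9×1 + 10×0 + 10×0 + 9×3 = 81
D: 7×1 + 8×0 + 8×2 + 9×3 + 10×1 + 10×3 + 9×2 = 108

D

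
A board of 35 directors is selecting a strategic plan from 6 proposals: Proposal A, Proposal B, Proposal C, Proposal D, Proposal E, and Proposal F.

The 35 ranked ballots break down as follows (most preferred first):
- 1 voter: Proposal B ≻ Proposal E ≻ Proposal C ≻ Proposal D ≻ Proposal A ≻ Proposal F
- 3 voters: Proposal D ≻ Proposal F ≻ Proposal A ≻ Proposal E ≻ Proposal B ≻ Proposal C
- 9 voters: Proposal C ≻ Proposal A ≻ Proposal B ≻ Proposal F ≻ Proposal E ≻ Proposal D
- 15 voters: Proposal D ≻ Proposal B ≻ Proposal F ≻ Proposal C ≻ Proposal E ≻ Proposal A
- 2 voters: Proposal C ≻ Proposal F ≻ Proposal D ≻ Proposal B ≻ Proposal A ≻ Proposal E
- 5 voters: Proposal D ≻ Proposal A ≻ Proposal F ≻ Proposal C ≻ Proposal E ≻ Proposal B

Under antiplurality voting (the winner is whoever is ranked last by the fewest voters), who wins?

Last-place votes: Proposal A 15, Proposal B 5, Proposal C 3, Proposal D 9, Proposal E 2, Proposal F 1.

Proposal F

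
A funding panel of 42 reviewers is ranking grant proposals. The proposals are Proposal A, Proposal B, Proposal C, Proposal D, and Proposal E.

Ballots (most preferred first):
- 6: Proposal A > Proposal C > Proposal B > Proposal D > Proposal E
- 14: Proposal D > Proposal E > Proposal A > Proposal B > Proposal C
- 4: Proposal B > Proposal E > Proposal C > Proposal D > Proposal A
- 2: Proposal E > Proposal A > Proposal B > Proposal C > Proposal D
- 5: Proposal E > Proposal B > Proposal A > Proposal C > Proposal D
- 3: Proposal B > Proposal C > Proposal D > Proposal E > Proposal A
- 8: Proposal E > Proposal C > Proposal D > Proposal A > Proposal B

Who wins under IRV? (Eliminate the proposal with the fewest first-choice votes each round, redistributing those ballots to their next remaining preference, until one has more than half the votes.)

Proposal D

Round 1: Proposal A 6, Proposal B 7, Proposal C 0, Proposal D 14, Proposal E 15. Proposal C eliminated.
Round 2: Proposal A 6, Proposal B 7, Proposal D 14, Proposal E 15. Proposal A eliminated.
Round 3: Proposal B 13, Proposal D 14, Proposal E 15. Proposal B eliminated.
Round 4: Proposal D 23, Proposal E 19. Proposal D has a majority (≥22).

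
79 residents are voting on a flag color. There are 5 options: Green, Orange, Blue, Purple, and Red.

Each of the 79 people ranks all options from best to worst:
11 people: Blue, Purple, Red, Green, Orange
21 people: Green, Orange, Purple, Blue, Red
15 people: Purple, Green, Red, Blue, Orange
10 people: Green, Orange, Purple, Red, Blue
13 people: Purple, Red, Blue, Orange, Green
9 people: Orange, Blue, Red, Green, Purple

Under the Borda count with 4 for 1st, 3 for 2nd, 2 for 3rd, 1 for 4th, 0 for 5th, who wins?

Green: 11×1 + 21×4 + 15×3 + 10×4 + 13×0 + 9×1 = 189
Orange: 11×0 + 21×3 + 15×0 + 10×3 + 13×1 + 9×4 = 142
Blue: 11×4 + 21×1 + 15×1 + 10×0 + 13×2 + 9×3 = 133
Purple: 11×3 + 21×2 + 15×4 + 10×2 + 13×4 + 9×0 = 207
Red: 11×2 + 21×0 + 15×2 + 10×1 + 13×3 + 9×2 = 119

Purple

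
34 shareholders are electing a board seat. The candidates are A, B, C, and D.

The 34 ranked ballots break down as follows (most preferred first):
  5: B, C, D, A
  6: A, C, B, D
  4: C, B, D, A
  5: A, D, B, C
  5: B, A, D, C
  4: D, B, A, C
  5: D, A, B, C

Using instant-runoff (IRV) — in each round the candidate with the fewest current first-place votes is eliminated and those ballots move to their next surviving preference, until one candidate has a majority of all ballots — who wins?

B

Round 1: A 11, B 10, C 4, D 9. C eliminated.
Round 2: A 11, B 14, D 9. D eliminated.
Round 3: A 16, B 18. B has a majority (≥18).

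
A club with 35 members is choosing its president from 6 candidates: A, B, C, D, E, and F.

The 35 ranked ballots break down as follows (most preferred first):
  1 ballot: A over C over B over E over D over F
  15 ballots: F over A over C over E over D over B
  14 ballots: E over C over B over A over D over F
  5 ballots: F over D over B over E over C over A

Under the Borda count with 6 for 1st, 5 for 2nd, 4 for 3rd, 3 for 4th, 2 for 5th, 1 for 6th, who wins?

E

A: 1×6 + 15×5 + 14×3 + 5×1 = 128
B: 1×4 + 15×1 + 14×4 + 5×4 = 95
C: 1×5 + 15×4 + 14×5 + 5×2 = 145
D: 1×2 + 15×2 + 14×2 + 5×5 = 85
E: 1×3 + 15×3 + 14×6 + 5×3 = 147
F: 1×1 + 15×6 + 14×1 + 5×6 = 135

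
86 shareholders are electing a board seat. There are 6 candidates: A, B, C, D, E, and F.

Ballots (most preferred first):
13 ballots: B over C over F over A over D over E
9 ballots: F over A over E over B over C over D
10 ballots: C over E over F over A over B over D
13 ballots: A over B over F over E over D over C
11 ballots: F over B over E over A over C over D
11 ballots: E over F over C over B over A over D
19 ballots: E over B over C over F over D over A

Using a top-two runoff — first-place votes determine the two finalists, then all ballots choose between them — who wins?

F

Round 1 first-place votes: A 13, B 13, C 10, D 0, E 30, F 20. E and F advance.
Runoff: E is ranked above F on 40 ballots, F above E on 46.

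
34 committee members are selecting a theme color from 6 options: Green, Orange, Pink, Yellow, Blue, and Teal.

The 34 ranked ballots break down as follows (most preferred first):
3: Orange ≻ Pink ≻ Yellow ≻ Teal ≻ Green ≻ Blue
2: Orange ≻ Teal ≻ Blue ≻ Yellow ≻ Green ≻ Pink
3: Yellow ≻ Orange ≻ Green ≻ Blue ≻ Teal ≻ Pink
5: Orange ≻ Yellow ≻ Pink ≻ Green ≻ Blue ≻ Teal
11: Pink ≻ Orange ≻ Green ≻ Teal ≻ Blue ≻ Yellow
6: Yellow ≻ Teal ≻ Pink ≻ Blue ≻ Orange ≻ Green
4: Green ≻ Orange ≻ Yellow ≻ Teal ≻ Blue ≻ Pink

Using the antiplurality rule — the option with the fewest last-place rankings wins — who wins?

Last-place votes: Green 6, Orange 0, Pink 9, Yellow 11, Blue 3, Teal 5.

Orange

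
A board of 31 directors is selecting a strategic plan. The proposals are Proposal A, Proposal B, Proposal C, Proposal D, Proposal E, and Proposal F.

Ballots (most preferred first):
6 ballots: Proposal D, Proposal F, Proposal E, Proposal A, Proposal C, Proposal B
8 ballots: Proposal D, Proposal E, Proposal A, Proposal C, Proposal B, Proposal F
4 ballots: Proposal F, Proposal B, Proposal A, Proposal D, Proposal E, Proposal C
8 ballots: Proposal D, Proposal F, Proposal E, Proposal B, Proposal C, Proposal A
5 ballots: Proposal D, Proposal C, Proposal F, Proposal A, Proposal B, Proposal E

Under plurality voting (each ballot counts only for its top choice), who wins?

First-place votes: Proposal A 0, Proposal B 0, Proposal C 0, Proposal D 27, Proposal E 0, Proposal F 4.

Proposal D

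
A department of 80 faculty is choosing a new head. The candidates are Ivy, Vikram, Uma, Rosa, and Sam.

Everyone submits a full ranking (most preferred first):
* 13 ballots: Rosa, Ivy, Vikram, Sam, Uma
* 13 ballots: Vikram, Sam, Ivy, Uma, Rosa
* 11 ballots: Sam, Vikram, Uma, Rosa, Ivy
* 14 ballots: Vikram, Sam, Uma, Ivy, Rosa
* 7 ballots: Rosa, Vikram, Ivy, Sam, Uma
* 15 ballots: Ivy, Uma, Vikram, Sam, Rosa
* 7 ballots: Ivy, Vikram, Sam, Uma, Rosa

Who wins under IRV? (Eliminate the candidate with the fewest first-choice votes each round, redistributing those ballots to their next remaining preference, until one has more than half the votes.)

Vikram

Round 1: Ivy 22, Vikram 27, Uma 0, Rosa 20, Sam 11. Uma eliminated.
Round 2: Ivy 22, Vikram 27, Rosa 20, Sam 11. Sam eliminated.
Round 3: Ivy 22, Vikram 38, Rosa 20. Rosa eliminated.
Round 4: Ivy 35, Vikram 45. Vikram has a majority (≥41).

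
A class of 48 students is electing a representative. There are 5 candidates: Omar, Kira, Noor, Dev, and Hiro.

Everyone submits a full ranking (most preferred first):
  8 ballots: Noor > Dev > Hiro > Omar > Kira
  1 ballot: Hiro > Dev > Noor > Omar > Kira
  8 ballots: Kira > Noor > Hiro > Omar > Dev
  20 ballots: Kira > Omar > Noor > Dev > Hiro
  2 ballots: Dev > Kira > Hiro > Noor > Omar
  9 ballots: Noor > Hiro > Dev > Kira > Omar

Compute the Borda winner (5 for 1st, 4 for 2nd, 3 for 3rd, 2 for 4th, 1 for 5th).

Omar: 8×2 + 1×2 + 8×2 + 20×4 + 2×1 + 9×1 = 125
Kira: 8×1 + 1×1 + 8×5 + 20×5 + 2×4 + 9×2 = 175
Noor: 8×5 + 1×3 + 8×4 + 20×3 + 2×2 + 9×5 = 184
Dev: 8×4 + 1×4 + 8×1 + 20×2 + 2×5 + 9×3 = 121
Hiro: 8×3 + 1×5 + 8×3 + 20×1 + 2×3 + 9×4 = 115

Noor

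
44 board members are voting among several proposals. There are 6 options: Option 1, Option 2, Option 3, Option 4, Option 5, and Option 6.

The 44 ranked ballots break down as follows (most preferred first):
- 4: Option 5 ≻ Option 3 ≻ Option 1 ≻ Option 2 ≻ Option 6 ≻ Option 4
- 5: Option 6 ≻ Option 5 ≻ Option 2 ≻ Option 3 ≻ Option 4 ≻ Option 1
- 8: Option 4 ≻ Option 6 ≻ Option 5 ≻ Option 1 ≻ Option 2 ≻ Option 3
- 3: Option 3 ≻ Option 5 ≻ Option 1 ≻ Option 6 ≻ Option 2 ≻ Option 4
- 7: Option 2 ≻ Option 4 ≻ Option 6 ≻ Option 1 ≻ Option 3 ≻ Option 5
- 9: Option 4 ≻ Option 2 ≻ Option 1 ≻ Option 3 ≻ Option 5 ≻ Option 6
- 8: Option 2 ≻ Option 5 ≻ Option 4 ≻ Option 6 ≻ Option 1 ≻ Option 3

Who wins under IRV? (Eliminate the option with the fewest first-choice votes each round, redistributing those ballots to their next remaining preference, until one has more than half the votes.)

Option 2

Round 1: Option 1 0, Option 2 15, Option 3 3, Option 4 17, Option 5 4, Option 6 5. Option 1 eliminated.
Round 2: Option 2 15, Option 3 3, Option 4 17, Option 5 4, Option 6 5. Option 3 eliminated.
Round 3: Option 2 15, Option 4 17, Option 5 7, Option 6 5. Option 6 eliminated.
Round 4: Option 2 15, Option 4 17, Option 5 12. Option 5 eliminated.
Round 5: Option 2 27, Option 4 17. Option 2 has a majority (≥23).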